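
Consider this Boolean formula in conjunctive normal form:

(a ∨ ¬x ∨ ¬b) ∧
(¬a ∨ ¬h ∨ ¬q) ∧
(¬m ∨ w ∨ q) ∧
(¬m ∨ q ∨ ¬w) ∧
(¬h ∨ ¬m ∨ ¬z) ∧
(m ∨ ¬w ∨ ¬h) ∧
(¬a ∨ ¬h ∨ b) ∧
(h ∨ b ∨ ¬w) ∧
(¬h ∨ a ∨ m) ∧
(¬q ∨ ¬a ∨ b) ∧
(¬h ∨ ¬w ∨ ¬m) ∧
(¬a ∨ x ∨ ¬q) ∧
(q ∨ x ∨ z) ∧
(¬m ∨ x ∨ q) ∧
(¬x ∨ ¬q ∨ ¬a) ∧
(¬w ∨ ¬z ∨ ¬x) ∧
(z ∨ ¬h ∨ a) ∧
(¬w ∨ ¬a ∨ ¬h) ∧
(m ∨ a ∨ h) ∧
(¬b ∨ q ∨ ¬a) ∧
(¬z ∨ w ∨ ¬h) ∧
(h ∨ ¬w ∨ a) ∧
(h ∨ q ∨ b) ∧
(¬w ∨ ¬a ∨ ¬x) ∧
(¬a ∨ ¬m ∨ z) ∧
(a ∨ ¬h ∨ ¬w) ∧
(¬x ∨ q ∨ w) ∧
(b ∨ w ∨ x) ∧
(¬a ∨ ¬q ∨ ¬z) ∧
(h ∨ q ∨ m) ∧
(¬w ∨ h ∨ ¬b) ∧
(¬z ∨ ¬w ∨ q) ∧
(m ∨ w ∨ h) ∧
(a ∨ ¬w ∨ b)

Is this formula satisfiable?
Yes

Yes, the formula is satisfiable.

One satisfying assignment is: q=True, w=False, b=True, z=True, x=False, h=False, a=False, m=True

Verification: With this assignment, all 34 clauses evaluate to true.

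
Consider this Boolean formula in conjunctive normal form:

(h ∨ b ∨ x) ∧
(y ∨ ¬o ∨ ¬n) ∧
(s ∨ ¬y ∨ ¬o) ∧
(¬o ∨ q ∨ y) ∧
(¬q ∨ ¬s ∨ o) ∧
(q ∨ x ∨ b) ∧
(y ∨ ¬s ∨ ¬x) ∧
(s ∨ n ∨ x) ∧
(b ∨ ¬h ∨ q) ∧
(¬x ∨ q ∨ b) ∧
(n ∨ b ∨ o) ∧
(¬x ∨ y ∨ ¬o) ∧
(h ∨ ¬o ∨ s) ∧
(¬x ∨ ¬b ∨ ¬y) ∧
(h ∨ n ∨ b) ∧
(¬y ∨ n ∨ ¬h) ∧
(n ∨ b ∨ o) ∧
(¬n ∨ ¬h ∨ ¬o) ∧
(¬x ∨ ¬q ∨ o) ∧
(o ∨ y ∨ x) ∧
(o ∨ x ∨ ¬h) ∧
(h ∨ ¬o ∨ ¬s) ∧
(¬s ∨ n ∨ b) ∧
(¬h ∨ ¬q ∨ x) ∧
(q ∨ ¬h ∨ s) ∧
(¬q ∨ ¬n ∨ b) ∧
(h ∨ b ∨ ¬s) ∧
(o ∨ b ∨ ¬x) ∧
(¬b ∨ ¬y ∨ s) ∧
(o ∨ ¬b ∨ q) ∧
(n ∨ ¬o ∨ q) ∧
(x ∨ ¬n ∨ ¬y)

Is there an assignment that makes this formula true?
No

No, the formula is not satisfiable.

No assignment of truth values to the variables can make all 32 clauses true simultaneously.

The formula is UNSAT (unsatisfiable).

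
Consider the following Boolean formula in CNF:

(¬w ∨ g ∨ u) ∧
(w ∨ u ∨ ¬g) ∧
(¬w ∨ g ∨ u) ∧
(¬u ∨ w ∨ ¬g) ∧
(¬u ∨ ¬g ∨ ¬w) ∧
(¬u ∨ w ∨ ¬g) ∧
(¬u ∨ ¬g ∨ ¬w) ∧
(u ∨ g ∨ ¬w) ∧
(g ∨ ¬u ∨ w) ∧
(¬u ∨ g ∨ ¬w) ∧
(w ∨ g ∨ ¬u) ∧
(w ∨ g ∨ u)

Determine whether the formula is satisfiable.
Yes

Yes, the formula is satisfiable.

One satisfying assignment is: u=False, g=True, w=True

Verification: With this assignment, all 12 clauses evaluate to true.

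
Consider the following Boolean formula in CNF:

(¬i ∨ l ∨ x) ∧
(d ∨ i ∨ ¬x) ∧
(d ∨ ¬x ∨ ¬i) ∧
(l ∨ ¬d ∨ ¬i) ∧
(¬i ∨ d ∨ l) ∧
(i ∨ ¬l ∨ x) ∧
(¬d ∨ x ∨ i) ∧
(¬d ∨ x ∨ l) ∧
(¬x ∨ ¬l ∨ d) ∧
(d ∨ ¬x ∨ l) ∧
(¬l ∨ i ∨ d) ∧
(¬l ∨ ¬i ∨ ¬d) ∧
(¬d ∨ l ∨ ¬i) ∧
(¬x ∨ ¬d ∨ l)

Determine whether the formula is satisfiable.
Yes

Yes, the formula is satisfiable.

One satisfying assignment is: x=False, i=False, l=False, d=False

Verification: With this assignment, all 14 clauses evaluate to true.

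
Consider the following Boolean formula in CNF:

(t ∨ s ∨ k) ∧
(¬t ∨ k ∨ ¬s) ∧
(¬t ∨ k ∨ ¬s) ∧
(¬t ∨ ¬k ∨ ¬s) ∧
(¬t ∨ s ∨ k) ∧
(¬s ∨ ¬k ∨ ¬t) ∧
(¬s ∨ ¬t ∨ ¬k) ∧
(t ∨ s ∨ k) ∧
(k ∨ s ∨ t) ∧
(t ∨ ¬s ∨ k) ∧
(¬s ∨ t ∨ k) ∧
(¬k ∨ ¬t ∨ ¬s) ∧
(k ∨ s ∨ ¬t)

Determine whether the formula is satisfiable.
Yes

Yes, the formula is satisfiable.

One satisfying assignment is: k=True, t=False, s=False

Verification: With this assignment, all 13 clauses evaluate to true.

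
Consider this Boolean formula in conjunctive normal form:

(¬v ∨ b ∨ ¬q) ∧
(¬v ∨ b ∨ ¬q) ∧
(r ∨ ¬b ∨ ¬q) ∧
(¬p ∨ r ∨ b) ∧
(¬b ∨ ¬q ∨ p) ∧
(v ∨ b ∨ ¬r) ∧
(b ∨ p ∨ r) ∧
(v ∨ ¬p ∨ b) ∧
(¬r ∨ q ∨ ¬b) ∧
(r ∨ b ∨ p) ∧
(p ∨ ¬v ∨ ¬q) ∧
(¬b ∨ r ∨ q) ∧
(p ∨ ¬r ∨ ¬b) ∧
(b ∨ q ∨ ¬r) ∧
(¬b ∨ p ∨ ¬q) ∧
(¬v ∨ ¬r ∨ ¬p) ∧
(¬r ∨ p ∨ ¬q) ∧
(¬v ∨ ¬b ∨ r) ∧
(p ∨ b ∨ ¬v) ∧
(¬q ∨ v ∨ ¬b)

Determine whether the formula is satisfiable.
No

No, the formula is not satisfiable.

No assignment of truth values to the variables can make all 20 clauses true simultaneously.

The formula is UNSAT (unsatisfiable).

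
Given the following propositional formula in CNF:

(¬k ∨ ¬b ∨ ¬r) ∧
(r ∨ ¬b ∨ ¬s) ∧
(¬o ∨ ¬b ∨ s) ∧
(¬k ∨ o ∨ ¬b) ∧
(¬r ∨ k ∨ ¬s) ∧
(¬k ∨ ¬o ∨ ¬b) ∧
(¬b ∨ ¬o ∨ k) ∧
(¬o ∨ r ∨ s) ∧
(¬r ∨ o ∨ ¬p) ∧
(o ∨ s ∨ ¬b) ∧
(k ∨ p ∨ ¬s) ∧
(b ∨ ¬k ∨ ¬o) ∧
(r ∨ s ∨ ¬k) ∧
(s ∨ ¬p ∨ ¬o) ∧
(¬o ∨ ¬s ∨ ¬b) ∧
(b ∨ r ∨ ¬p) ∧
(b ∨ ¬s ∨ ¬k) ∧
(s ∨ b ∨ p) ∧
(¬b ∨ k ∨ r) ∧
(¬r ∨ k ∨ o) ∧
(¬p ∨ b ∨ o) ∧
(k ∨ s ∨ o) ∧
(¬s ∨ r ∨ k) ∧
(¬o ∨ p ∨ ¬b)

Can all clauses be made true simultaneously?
No

No, the formula is not satisfiable.

No assignment of truth values to the variables can make all 24 clauses true simultaneously.

The formula is UNSAT (unsatisfiable).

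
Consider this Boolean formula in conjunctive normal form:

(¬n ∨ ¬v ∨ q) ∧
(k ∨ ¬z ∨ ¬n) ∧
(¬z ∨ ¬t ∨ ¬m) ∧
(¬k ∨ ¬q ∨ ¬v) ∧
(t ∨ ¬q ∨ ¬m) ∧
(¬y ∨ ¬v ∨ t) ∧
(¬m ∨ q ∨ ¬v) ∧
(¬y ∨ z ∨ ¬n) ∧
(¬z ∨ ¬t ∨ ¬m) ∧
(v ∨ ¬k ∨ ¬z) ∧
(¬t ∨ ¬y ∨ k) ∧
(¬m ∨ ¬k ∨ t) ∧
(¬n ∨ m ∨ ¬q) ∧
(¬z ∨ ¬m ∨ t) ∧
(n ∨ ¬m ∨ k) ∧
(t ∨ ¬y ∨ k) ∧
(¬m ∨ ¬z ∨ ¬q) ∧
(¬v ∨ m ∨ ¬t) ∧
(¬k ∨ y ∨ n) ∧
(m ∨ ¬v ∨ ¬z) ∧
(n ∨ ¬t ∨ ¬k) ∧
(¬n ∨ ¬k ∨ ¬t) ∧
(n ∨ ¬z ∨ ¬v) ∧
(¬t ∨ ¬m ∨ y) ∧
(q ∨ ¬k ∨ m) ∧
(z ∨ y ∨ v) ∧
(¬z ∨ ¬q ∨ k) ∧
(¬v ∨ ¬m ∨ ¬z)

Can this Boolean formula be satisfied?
Yes

Yes, the formula is satisfiable.

One satisfying assignment is: m=False, z=False, y=False, k=False, t=False, n=False, v=True, q=False

Verification: With this assignment, all 28 clauses evaluate to true.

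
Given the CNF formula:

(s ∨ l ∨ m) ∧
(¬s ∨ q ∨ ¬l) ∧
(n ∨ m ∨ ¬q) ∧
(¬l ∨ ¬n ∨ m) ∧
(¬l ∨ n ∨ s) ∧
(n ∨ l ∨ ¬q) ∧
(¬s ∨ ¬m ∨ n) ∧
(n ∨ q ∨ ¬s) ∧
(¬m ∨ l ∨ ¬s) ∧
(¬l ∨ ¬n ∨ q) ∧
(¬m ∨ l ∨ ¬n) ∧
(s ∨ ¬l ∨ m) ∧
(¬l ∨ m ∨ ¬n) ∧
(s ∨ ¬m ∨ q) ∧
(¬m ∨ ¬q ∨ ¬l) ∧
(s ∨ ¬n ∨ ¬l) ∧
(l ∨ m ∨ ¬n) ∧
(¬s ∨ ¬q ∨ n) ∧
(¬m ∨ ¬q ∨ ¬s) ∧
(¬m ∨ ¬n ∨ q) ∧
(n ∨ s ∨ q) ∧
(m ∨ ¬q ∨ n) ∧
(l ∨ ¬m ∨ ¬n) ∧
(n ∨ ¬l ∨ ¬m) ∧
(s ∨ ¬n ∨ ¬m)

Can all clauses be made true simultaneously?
No

No, the formula is not satisfiable.

No assignment of truth values to the variables can make all 25 clauses true simultaneously.

The formula is UNSAT (unsatisfiable).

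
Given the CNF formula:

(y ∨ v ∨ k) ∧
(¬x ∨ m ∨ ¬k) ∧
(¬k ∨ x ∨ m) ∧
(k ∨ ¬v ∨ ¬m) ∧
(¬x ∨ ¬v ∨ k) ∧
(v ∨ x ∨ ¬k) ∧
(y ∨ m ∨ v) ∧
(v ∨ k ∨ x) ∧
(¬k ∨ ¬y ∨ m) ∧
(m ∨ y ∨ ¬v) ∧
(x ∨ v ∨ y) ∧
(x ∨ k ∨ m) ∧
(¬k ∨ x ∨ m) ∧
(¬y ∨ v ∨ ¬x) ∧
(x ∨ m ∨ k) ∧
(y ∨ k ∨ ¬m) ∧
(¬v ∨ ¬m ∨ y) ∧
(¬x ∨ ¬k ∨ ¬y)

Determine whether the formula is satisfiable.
Yes

Yes, the formula is satisfiable.

One satisfying assignment is: m=True, y=False, v=False, x=True, k=True

Verification: With this assignment, all 18 clauses evaluate to true.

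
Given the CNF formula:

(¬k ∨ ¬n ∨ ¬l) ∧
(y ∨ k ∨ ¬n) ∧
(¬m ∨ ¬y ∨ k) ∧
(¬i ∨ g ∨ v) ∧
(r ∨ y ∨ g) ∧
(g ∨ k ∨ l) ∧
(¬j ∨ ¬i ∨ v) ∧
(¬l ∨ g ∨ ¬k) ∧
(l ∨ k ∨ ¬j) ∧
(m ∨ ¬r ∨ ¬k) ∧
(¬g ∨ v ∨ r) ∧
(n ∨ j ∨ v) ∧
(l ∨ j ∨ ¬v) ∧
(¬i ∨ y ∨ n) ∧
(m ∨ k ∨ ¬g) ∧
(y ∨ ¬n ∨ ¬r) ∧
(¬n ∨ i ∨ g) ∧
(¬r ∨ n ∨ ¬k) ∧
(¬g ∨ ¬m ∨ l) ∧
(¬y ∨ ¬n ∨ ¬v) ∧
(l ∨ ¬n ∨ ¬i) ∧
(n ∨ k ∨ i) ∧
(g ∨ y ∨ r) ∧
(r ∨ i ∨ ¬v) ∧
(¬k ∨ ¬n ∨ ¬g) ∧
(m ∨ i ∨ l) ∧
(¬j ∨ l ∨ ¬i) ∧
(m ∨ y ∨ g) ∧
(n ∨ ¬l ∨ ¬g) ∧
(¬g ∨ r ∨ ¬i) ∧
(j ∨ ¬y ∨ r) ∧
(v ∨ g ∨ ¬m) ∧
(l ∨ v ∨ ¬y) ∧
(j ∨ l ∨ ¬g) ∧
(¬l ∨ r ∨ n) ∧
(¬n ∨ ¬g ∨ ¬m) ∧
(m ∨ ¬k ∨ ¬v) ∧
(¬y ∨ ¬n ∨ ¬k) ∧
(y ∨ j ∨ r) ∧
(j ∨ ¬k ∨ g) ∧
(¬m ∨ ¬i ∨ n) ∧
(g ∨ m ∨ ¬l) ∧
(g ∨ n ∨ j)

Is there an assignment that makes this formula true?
No

No, the formula is not satisfiable.

No assignment of truth values to the variables can make all 43 clauses true simultaneously.

The formula is UNSAT (unsatisfiable).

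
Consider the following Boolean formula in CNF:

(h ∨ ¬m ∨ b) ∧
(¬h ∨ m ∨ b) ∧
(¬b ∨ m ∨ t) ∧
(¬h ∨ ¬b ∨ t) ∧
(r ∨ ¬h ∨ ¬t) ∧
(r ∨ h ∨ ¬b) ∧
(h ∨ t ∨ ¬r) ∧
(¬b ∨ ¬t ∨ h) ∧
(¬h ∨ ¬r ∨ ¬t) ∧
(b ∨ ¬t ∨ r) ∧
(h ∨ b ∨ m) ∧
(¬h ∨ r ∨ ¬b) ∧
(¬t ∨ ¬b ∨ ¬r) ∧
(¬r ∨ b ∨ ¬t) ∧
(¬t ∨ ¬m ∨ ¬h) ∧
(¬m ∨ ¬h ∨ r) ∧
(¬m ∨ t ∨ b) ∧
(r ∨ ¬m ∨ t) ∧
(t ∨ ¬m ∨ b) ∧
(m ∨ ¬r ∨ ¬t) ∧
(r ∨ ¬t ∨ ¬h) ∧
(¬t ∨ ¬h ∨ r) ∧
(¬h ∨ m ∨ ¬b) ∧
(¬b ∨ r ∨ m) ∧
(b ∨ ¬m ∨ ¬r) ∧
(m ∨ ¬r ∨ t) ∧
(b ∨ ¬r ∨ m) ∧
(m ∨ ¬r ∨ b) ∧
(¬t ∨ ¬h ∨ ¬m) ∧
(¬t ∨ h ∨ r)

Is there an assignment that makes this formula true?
No

No, the formula is not satisfiable.

No assignment of truth values to the variables can make all 30 clauses true simultaneously.

The formula is UNSAT (unsatisfiable).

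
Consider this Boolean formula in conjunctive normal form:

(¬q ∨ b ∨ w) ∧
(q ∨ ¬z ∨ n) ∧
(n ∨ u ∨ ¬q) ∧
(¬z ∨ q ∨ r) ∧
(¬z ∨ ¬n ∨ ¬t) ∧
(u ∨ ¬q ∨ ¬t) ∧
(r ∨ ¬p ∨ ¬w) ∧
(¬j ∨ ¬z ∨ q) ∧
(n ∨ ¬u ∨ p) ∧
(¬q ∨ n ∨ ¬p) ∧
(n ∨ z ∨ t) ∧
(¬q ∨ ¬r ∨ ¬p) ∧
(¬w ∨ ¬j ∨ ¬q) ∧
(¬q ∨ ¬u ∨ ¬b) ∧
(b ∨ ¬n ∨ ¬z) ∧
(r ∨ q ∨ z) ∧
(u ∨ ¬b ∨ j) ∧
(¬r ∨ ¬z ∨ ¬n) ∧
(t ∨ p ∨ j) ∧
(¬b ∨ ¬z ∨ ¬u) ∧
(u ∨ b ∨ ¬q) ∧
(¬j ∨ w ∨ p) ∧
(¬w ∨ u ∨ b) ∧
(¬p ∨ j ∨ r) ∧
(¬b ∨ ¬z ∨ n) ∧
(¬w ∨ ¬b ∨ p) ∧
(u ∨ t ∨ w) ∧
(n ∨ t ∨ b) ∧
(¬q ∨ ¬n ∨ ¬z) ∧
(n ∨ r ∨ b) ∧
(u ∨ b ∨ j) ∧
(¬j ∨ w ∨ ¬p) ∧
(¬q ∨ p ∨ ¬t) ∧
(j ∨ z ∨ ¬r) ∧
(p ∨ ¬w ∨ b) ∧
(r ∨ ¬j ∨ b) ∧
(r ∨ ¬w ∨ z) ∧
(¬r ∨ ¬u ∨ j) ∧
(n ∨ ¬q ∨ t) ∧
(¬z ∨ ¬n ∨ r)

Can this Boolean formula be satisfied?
Yes

Yes, the formula is satisfiable.

One satisfying assignment is: b=False, z=False, p=True, r=True, w=True, t=False, n=True, q=False, u=True, j=True

Verification: With this assignment, all 40 clauses evaluate to true.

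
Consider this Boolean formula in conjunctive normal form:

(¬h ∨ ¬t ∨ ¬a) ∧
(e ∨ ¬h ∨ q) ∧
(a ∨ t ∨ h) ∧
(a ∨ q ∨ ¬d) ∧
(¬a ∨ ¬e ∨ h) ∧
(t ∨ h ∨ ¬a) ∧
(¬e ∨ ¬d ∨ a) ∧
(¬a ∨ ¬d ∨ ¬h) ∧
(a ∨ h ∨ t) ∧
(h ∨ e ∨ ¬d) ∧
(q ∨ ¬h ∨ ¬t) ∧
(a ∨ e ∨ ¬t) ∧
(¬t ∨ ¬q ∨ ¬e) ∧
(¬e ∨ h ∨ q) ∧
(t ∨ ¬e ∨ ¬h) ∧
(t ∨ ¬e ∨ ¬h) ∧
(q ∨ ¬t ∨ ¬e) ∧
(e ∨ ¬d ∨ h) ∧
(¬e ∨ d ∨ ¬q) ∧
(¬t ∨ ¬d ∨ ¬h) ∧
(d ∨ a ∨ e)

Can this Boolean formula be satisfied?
Yes

Yes, the formula is satisfiable.

One satisfying assignment is: a=True, e=False, d=False, t=True, h=False, q=False

Verification: With this assignment, all 21 clauses evaluate to true.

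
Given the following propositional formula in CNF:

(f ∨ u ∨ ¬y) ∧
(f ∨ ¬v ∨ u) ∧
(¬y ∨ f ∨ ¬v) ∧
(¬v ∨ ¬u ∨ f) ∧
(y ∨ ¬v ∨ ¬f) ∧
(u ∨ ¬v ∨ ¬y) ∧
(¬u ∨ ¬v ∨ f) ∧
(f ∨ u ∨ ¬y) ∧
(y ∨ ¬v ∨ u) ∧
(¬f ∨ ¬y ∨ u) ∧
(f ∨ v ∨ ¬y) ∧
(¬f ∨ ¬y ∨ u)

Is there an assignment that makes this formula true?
Yes

Yes, the formula is satisfiable.

One satisfying assignment is: v=False, y=False, f=False, u=False

Verification: With this assignment, all 12 clauses evaluate to true.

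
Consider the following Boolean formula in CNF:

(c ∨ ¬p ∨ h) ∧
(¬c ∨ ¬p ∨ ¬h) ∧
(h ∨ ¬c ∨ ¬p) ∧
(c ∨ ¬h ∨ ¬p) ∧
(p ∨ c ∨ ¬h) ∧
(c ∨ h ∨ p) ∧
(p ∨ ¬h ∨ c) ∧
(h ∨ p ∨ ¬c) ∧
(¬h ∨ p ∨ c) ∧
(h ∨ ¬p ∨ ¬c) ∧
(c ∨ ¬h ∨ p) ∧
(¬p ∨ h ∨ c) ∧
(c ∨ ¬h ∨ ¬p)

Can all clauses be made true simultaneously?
Yes

Yes, the formula is satisfiable.

One satisfying assignment is: p=False, c=True, h=True

Verification: With this assignment, all 13 clauses evaluate to true.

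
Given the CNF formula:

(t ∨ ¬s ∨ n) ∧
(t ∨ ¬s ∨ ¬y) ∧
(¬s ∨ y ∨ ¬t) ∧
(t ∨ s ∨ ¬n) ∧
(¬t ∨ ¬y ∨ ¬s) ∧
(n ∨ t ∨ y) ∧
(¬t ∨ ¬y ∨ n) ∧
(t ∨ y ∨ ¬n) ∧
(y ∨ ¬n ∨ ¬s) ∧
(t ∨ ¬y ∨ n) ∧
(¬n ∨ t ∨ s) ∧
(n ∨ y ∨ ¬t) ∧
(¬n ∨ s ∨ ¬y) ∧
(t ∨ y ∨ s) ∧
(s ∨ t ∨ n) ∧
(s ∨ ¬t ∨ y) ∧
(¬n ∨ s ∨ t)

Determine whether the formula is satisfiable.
No

No, the formula is not satisfiable.

No assignment of truth values to the variables can make all 17 clauses true simultaneously.

The formula is UNSAT (unsatisfiable).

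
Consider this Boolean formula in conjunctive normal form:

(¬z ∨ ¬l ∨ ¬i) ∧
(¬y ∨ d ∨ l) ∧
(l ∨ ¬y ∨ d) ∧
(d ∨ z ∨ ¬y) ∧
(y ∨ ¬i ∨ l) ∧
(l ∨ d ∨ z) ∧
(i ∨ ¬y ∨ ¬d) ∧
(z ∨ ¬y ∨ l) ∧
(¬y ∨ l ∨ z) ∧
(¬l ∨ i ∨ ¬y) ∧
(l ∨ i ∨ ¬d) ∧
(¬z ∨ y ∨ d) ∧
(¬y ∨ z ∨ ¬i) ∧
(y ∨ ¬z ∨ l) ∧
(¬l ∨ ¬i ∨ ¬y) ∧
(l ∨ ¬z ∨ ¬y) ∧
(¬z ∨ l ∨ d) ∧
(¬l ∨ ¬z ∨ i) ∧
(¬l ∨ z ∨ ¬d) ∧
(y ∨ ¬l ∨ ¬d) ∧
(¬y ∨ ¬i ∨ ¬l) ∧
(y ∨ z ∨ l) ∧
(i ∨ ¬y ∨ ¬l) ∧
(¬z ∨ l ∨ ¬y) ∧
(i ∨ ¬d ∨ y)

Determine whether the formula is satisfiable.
Yes

Yes, the formula is satisfiable.

One satisfying assignment is: l=True, d=False, z=False, i=False, y=False

Verification: With this assignment, all 25 clauses evaluate to true.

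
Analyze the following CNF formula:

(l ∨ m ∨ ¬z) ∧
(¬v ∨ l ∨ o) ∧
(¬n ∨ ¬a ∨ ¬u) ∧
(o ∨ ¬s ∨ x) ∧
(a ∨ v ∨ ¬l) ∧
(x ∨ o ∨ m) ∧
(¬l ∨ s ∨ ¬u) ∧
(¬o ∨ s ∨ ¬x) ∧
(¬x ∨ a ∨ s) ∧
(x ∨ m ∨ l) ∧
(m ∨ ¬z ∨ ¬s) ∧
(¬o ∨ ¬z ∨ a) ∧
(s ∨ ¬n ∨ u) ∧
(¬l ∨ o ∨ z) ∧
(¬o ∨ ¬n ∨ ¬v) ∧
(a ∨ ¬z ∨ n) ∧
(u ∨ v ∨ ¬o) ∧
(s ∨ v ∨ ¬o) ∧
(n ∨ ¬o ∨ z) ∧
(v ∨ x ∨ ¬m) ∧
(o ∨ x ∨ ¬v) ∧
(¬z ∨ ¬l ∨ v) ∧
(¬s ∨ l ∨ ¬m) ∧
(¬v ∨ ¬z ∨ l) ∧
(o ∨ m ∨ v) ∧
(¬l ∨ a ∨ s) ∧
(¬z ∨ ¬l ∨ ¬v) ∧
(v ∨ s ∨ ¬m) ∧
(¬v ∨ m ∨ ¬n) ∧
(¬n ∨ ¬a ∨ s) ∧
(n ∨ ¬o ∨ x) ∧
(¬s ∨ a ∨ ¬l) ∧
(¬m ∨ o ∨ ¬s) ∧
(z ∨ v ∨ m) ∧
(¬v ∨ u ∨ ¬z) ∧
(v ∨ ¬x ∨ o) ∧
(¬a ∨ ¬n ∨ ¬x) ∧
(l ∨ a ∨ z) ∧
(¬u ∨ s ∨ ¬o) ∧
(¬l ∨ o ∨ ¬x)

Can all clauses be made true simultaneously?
No

No, the formula is not satisfiable.

No assignment of truth values to the variables can make all 40 clauses true simultaneously.

The formula is UNSAT (unsatisfiable).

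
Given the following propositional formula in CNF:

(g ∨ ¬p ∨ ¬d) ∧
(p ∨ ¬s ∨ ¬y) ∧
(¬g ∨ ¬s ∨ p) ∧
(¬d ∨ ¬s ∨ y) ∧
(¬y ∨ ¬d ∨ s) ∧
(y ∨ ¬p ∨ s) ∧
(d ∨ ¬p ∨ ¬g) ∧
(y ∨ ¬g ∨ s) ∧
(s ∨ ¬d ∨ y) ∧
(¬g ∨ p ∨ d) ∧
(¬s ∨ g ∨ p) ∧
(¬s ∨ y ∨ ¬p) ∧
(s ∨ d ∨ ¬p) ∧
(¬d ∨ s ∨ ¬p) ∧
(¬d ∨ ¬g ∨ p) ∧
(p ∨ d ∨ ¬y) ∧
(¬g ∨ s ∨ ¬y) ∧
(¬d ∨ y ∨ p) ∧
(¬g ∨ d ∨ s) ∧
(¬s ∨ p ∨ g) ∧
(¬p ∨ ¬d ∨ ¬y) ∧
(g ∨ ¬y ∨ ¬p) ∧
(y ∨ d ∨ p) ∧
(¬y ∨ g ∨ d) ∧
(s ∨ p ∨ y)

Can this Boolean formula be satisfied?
No

No, the formula is not satisfiable.

No assignment of truth values to the variables can make all 25 clauses true simultaneously.

The formula is UNSAT (unsatisfiable).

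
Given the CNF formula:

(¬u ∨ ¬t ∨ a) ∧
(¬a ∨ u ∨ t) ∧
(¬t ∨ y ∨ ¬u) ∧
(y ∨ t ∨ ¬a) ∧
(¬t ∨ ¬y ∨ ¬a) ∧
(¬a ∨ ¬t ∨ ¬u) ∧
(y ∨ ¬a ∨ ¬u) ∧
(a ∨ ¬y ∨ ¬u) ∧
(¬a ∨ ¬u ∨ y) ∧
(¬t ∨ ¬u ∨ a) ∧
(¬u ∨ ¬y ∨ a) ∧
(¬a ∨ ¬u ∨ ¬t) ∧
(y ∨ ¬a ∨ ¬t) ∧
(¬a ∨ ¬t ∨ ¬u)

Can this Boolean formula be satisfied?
Yes

Yes, the formula is satisfiable.

One satisfying assignment is: y=False, a=False, u=False, t=False

Verification: With this assignment, all 14 clauses evaluate to true.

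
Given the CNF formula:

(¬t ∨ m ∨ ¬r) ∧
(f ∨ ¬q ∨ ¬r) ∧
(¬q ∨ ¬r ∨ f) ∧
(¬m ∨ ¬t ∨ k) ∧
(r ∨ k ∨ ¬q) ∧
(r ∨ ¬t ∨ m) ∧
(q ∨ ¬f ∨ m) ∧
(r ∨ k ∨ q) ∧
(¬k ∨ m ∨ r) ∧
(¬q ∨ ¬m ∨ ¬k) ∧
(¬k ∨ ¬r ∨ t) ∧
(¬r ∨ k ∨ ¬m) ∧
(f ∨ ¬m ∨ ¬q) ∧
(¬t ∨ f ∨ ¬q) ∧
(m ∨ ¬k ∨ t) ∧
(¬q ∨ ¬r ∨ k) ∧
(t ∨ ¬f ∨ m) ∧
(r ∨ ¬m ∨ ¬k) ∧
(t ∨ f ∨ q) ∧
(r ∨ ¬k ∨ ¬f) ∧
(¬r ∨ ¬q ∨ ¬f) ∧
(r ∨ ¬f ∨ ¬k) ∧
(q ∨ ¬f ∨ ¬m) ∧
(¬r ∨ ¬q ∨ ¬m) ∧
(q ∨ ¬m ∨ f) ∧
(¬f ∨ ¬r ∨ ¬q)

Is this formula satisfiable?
No

No, the formula is not satisfiable.

No assignment of truth values to the variables can make all 26 clauses true simultaneously.

The formula is UNSAT (unsatisfiable).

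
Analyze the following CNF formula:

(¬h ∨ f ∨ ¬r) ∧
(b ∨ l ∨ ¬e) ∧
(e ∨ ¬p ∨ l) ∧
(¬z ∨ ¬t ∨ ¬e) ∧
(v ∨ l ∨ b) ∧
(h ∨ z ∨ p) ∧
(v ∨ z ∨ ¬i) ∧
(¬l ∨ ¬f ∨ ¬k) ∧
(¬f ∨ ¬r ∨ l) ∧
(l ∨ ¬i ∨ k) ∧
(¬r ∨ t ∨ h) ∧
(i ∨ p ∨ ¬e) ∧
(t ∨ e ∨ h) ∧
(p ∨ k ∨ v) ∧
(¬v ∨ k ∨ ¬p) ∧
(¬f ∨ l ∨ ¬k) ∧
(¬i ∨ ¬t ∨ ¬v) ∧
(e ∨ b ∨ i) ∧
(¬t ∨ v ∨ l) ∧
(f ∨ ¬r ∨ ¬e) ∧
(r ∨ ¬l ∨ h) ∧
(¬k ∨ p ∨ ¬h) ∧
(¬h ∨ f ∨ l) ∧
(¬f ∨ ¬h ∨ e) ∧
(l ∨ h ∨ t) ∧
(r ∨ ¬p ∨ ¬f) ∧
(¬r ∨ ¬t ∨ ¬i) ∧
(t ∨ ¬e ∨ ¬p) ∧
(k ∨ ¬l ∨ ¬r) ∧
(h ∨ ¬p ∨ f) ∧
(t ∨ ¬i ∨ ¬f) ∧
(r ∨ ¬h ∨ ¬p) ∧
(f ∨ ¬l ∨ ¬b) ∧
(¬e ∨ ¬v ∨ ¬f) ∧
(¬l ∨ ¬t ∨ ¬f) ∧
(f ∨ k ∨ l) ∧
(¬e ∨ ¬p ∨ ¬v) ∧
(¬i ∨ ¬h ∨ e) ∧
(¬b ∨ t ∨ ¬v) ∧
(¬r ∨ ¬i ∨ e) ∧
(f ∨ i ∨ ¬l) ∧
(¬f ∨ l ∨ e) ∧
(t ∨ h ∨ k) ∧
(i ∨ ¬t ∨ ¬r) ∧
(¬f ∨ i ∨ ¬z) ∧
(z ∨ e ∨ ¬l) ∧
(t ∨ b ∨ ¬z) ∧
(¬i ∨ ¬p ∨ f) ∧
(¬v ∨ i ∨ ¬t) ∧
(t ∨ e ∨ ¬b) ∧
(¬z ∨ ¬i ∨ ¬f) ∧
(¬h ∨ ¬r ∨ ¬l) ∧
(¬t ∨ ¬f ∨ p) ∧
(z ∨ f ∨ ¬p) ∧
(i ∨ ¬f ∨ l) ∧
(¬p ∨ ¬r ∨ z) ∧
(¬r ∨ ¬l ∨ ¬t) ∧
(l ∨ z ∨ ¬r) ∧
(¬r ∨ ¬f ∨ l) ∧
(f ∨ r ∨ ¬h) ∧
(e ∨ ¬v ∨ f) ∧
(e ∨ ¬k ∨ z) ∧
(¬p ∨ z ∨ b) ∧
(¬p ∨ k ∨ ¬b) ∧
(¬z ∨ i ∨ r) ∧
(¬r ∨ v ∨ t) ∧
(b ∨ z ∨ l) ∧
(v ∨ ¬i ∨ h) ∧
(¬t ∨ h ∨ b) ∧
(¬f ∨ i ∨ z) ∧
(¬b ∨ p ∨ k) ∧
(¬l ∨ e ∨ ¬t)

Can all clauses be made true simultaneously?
No

No, the formula is not satisfiable.

No assignment of truth values to the variables can make all 72 clauses true simultaneously.

The formula is UNSAT (unsatisfiable).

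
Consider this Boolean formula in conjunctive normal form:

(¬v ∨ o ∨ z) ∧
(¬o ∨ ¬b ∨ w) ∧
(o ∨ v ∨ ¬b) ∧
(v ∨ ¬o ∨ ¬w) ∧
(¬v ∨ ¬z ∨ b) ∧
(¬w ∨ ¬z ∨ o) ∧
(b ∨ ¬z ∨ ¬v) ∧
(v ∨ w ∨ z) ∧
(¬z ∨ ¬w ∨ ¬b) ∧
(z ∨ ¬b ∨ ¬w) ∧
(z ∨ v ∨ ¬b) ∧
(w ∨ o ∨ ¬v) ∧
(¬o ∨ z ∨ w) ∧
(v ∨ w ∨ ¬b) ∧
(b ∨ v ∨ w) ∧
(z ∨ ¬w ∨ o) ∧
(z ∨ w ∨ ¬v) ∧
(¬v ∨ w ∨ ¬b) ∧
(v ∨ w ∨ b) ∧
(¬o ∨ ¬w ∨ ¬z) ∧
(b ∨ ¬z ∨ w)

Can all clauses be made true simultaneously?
Yes

Yes, the formula is satisfiable.

One satisfying assignment is: b=False, v=True, z=False, o=True, w=True

Verification: With this assignment, all 21 clauses evaluate to true.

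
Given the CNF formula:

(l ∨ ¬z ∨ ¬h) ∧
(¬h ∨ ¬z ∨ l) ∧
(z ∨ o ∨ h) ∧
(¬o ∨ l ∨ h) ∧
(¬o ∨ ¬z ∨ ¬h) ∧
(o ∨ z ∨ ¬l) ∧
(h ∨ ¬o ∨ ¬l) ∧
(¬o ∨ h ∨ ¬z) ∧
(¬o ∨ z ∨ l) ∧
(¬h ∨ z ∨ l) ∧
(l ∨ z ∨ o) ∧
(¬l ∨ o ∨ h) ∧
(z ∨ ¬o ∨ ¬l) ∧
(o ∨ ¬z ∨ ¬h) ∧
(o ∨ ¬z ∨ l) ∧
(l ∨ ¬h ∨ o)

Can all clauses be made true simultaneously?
No

No, the formula is not satisfiable.

No assignment of truth values to the variables can make all 16 clauses true simultaneously.

The formula is UNSAT (unsatisfiable).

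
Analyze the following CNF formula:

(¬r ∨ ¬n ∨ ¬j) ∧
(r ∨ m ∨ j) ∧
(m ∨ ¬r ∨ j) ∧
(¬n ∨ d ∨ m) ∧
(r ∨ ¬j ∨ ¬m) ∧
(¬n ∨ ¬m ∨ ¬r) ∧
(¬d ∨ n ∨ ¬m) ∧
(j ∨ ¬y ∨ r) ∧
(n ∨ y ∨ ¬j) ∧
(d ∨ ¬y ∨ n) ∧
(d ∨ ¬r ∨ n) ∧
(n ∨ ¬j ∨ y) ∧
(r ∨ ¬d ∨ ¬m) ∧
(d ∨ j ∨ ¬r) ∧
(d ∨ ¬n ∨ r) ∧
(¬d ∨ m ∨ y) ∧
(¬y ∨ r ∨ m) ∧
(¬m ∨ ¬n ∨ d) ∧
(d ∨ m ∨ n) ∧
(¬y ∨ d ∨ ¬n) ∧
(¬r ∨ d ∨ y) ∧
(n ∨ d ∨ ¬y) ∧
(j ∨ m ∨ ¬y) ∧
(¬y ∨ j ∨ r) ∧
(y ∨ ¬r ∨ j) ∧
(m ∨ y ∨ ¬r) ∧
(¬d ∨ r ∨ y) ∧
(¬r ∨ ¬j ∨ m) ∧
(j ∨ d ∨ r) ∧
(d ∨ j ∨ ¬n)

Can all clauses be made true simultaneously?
No

No, the formula is not satisfiable.

No assignment of truth values to the variables can make all 30 clauses true simultaneously.

The formula is UNSAT (unsatisfiable).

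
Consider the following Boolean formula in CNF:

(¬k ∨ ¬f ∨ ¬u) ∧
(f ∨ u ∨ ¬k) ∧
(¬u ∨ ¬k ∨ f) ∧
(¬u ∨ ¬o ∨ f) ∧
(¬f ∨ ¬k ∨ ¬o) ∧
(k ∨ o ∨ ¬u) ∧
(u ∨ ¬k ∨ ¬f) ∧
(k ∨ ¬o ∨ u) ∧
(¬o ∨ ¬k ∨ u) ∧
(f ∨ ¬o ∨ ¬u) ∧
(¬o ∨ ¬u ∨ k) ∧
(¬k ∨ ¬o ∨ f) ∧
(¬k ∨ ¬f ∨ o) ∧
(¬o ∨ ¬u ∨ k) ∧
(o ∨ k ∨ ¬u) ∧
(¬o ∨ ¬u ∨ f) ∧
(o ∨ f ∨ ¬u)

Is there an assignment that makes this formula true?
Yes

Yes, the formula is satisfiable.

One satisfying assignment is: u=False, f=False, o=False, k=False

Verification: With this assignment, all 17 clauses evaluate to true.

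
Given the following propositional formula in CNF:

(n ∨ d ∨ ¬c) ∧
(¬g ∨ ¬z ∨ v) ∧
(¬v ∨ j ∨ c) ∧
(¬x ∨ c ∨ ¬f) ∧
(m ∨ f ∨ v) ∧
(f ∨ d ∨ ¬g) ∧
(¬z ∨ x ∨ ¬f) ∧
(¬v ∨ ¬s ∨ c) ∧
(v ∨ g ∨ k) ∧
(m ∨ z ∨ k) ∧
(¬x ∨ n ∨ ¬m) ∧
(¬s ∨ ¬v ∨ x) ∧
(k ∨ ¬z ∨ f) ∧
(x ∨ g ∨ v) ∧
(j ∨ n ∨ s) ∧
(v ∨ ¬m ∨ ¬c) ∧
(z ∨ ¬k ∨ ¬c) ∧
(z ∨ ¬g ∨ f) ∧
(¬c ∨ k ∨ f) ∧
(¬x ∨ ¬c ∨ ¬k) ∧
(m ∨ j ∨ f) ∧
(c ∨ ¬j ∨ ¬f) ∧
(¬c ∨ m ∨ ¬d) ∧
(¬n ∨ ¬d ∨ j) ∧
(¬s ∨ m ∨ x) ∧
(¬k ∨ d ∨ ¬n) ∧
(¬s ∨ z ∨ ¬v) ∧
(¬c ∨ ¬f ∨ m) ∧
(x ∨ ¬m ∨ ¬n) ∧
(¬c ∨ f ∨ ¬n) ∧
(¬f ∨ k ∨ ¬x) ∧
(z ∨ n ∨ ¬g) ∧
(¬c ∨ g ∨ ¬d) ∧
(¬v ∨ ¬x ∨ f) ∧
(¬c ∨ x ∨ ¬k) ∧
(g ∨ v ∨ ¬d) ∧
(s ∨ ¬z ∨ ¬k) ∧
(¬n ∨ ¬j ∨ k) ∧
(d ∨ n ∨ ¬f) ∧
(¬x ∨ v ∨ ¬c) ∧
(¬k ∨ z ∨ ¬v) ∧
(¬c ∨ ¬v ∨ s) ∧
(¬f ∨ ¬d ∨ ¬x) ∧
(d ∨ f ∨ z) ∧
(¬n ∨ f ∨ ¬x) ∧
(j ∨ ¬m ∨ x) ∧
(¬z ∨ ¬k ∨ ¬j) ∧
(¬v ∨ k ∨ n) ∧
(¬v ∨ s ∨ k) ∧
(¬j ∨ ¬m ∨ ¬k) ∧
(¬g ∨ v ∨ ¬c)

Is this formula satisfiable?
No

No, the formula is not satisfiable.

No assignment of truth values to the variables can make all 51 clauses true simultaneously.

The formula is UNSAT (unsatisfiable).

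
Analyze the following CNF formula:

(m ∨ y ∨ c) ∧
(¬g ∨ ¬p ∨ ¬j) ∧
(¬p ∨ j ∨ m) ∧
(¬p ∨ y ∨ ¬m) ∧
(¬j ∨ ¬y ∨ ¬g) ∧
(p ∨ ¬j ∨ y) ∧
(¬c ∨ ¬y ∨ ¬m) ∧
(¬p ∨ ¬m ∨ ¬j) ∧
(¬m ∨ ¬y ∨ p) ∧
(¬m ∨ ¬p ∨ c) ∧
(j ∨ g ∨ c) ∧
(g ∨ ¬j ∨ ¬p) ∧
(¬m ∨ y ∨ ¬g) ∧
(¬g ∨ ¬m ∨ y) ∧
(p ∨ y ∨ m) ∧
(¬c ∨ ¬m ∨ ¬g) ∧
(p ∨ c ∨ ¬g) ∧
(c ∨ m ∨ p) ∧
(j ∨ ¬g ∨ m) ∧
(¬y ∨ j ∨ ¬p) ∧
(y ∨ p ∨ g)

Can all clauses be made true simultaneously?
Yes

Yes, the formula is satisfiable.

One satisfying assignment is: g=False, m=False, c=True, y=True, j=False, p=False

Verification: With this assignment, all 21 clauses evaluate to true.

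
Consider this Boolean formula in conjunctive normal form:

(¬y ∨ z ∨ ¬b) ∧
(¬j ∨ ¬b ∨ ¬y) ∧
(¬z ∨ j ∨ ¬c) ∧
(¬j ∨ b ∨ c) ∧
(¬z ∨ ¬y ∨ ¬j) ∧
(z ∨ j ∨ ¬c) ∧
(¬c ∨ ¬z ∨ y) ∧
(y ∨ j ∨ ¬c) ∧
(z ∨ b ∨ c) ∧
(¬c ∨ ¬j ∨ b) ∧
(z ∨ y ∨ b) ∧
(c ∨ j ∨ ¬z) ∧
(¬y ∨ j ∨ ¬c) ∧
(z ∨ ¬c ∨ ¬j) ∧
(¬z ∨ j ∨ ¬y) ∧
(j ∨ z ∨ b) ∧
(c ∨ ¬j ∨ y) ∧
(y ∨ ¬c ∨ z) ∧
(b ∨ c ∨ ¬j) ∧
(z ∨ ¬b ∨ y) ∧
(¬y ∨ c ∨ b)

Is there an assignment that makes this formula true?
No

No, the formula is not satisfiable.

No assignment of truth values to the variables can make all 21 clauses true simultaneously.

The formula is UNSAT (unsatisfiable).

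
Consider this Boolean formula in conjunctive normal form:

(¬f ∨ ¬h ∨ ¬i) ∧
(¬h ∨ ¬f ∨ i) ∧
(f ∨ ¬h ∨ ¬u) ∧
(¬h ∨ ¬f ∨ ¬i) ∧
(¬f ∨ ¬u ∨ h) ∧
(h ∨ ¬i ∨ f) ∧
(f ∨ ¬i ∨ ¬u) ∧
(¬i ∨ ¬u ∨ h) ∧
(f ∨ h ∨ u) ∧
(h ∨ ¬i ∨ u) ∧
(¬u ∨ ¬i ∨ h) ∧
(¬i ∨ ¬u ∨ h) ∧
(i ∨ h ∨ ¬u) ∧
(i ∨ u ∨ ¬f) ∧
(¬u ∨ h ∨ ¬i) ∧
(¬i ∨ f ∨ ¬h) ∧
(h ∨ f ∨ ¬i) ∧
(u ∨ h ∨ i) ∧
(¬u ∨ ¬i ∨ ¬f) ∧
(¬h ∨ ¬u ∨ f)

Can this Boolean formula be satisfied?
Yes

Yes, the formula is satisfiable.

One satisfying assignment is: f=False, u=False, i=False, h=True

Verification: With this assignment, all 20 clauses evaluate to true.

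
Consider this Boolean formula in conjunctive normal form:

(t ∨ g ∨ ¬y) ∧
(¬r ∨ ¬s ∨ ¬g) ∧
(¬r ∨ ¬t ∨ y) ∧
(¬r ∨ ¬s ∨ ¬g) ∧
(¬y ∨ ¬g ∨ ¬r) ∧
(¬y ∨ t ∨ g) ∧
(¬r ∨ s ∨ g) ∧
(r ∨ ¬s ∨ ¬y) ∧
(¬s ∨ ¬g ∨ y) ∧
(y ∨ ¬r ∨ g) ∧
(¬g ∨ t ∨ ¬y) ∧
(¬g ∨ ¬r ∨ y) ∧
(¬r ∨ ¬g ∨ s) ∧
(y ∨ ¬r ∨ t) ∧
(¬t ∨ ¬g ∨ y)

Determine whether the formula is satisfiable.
Yes

Yes, the formula is satisfiable.

One satisfying assignment is: t=False, g=False, y=False, s=False, r=False

Verification: With this assignment, all 15 clauses evaluate to true.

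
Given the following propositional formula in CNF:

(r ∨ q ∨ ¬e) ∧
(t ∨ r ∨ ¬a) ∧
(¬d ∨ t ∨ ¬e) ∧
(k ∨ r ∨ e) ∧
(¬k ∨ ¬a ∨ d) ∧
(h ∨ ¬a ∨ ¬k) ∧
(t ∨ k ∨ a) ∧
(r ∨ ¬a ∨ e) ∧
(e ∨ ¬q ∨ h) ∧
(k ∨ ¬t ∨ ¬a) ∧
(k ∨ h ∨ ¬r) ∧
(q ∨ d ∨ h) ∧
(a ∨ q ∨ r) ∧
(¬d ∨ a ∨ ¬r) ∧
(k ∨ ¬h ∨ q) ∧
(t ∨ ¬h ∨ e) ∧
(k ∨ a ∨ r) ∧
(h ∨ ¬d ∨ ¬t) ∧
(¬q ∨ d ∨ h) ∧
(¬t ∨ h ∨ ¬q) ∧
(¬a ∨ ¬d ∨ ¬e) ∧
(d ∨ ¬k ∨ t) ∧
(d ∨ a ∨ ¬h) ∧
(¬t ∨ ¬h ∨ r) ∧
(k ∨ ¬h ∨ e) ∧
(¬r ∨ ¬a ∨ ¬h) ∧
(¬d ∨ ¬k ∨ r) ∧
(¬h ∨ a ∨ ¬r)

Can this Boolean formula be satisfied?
No

No, the formula is not satisfiable.

No assignment of truth values to the variables can make all 28 clauses true simultaneously.

The formula is UNSAT (unsatisfiable).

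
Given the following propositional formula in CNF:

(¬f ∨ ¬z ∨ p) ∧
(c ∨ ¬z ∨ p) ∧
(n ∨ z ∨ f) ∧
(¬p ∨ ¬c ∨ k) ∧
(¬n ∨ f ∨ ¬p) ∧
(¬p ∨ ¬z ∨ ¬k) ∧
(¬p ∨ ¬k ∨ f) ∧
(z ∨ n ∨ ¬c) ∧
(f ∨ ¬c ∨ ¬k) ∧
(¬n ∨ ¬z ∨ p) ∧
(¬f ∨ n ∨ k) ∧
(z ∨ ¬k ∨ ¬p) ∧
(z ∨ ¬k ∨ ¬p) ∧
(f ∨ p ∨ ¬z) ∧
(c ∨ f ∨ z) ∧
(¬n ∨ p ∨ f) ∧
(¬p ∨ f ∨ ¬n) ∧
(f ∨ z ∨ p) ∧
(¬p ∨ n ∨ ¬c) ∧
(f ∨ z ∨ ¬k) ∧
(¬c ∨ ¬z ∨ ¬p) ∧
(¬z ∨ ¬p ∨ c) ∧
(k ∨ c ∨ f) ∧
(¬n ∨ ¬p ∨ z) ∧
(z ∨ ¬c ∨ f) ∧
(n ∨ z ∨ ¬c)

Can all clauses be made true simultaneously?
Yes

Yes, the formula is satisfiable.

One satisfying assignment is: n=False, c=False, f=True, k=True, z=False, p=False

Verification: With this assignment, all 26 clauses evaluate to true.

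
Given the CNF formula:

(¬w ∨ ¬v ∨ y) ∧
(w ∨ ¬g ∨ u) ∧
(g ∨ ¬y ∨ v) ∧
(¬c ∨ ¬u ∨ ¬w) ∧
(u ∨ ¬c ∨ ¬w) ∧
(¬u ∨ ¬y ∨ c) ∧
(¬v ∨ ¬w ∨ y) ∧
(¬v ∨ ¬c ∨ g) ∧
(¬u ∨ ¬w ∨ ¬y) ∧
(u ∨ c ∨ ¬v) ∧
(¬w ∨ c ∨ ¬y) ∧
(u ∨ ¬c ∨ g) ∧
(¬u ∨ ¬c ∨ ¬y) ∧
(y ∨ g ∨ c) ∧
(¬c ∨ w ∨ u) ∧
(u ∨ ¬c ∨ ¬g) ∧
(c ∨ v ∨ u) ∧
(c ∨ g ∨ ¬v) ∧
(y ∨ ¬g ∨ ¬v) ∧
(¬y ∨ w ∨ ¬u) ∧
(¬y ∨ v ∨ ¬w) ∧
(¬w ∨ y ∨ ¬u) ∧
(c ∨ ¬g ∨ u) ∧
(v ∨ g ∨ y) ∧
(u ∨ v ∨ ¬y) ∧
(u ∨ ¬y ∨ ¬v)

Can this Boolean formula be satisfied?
Yes

Yes, the formula is satisfiable.

One satisfying assignment is: v=False, y=False, u=True, w=False, c=False, g=True

Verification: With this assignment, all 26 clauses evaluate to true.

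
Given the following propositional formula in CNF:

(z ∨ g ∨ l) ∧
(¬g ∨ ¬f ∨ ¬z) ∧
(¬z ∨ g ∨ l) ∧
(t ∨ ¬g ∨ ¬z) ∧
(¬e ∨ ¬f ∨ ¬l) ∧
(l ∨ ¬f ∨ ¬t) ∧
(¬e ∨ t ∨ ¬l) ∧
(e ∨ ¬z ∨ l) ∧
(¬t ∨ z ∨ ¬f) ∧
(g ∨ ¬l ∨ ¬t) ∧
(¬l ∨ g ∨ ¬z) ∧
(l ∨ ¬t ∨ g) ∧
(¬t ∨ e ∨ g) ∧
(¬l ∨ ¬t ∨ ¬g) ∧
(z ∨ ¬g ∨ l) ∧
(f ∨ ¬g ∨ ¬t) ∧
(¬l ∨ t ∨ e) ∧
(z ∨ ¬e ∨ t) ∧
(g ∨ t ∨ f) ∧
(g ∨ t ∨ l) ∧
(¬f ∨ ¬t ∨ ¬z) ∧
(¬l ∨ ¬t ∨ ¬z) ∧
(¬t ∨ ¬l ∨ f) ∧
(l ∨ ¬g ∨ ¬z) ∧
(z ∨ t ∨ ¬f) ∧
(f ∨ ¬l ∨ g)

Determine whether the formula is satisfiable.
No

No, the formula is not satisfiable.

No assignment of truth values to the variables can make all 26 clauses true simultaneously.

The formula is UNSAT (unsatisfiable).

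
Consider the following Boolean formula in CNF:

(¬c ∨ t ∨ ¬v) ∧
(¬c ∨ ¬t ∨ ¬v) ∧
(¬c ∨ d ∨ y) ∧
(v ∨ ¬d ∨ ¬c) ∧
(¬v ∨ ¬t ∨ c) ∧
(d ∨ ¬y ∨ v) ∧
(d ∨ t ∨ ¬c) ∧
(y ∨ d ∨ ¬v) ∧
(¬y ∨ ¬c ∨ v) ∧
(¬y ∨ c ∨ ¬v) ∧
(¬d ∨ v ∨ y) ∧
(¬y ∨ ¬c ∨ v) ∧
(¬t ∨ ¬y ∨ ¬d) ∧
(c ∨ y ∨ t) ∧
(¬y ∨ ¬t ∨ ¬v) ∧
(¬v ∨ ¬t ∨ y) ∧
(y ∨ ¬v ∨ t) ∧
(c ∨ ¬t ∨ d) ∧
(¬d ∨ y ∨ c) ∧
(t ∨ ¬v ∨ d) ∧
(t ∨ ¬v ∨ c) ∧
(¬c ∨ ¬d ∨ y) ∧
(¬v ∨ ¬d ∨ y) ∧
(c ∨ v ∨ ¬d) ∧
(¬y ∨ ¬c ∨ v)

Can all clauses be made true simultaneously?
No

No, the formula is not satisfiable.

No assignment of truth values to the variables can make all 25 clauses true simultaneously.

The formula is UNSAT (unsatisfiable).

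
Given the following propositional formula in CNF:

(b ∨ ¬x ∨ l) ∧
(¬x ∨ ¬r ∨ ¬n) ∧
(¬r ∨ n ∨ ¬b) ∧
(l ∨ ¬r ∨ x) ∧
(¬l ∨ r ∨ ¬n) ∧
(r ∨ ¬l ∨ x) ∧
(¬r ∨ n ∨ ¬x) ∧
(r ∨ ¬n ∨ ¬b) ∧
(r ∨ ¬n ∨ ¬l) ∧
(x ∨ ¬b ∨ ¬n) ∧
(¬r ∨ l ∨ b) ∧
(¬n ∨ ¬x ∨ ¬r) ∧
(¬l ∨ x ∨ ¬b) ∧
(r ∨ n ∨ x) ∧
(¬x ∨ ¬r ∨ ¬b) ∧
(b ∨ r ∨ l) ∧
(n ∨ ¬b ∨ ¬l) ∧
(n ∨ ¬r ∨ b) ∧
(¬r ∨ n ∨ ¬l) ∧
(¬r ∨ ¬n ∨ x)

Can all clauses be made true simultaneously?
Yes

Yes, the formula is satisfiable.

One satisfying assignment is: n=False, l=True, r=False, b=False, x=True

Verification: With this assignment, all 20 clauses evaluate to true.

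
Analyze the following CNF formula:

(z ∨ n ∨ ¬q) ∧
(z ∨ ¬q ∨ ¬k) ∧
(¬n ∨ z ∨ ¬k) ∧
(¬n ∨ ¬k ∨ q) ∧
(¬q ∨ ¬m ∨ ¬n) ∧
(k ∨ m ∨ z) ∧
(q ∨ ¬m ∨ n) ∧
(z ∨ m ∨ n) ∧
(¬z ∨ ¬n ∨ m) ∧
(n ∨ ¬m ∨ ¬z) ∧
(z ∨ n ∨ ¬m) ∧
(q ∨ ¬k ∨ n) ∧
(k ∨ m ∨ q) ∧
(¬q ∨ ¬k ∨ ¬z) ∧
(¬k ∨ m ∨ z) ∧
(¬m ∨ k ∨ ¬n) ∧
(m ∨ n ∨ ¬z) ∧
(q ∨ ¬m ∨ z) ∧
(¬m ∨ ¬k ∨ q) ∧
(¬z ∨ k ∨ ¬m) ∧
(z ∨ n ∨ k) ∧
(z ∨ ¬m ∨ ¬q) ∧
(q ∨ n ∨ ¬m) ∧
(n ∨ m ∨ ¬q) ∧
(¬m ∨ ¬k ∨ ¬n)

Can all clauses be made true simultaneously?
No

No, the formula is not satisfiable.

No assignment of truth values to the variables can make all 25 clauses true simultaneously.

The formula is UNSAT (unsatisfiable).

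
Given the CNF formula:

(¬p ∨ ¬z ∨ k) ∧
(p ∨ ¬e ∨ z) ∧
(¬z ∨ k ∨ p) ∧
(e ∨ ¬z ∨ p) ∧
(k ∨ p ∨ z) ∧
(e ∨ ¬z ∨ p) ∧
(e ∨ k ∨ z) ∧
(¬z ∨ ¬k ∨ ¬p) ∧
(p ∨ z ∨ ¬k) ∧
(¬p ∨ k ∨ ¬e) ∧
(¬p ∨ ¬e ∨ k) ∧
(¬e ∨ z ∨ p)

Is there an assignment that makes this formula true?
Yes

Yes, the formula is satisfiable.

One satisfying assignment is: k=True, p=True, e=False, z=False

Verification: With this assignment, all 12 clauses evaluate to true.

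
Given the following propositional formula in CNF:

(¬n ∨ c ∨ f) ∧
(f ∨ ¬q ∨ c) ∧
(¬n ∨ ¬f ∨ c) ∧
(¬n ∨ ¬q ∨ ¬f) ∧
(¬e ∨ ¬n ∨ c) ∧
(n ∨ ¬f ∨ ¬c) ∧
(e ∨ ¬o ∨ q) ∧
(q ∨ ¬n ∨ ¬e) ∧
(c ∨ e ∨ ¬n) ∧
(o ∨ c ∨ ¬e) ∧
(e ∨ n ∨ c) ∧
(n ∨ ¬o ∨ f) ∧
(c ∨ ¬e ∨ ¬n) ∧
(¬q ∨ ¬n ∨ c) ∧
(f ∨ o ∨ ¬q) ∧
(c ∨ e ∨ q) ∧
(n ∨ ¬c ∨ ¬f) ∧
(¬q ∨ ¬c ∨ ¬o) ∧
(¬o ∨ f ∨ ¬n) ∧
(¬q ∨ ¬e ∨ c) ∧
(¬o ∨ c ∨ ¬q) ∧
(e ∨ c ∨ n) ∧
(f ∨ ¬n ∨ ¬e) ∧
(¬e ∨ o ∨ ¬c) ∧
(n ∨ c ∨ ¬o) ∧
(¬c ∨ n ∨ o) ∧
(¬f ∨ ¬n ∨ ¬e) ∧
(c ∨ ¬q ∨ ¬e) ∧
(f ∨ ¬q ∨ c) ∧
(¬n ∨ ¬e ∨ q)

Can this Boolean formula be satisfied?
Yes

Yes, the formula is satisfiable.

One satisfying assignment is: o=False, q=False, e=False, f=False, c=True, n=True

Verification: With this assignment, all 30 clauses evaluate to true.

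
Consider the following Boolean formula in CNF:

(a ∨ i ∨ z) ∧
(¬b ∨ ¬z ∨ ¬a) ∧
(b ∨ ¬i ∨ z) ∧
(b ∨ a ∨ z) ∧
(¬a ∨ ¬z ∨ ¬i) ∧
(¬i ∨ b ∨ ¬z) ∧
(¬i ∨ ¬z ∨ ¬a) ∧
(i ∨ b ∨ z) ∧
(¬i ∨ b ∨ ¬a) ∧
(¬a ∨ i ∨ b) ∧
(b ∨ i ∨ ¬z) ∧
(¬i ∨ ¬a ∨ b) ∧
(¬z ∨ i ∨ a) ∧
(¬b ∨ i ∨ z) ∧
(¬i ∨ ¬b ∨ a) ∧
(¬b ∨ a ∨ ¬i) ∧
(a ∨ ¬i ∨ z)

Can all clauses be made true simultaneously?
Yes

Yes, the formula is satisfiable.

One satisfying assignment is: a=True, b=True, z=False, i=True

Verification: With this assignment, all 17 clauses evaluate to true.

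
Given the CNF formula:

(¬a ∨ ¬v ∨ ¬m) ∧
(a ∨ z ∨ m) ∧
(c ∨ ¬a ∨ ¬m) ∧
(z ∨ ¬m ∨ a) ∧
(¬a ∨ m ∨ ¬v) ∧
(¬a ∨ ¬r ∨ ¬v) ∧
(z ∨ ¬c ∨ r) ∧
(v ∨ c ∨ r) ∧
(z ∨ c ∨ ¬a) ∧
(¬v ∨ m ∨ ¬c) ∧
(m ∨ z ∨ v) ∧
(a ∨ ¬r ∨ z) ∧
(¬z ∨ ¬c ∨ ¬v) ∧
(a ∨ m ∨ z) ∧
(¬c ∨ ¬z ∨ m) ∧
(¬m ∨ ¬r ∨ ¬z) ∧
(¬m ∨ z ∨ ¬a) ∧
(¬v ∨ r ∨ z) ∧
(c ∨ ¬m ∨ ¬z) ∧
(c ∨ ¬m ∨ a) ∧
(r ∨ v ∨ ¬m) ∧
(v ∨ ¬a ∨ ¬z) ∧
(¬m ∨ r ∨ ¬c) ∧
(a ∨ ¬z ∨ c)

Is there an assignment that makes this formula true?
No

No, the formula is not satisfiable.

No assignment of truth values to the variables can make all 24 clauses true simultaneously.

The formula is UNSAT (unsatisfiable).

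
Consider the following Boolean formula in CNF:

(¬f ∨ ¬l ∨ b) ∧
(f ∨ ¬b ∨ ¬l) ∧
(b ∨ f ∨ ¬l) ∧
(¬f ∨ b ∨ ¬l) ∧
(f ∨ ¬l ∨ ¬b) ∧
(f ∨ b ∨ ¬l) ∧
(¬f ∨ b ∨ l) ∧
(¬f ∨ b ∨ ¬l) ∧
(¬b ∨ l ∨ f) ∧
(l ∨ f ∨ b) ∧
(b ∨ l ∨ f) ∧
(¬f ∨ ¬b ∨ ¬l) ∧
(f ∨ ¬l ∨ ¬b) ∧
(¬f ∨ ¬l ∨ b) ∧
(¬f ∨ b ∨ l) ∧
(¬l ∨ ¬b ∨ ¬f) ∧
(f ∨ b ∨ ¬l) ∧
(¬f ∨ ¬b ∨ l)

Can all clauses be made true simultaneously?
No

No, the formula is not satisfiable.

No assignment of truth values to the variables can make all 18 clauses true simultaneously.

The formula is UNSAT (unsatisfiable).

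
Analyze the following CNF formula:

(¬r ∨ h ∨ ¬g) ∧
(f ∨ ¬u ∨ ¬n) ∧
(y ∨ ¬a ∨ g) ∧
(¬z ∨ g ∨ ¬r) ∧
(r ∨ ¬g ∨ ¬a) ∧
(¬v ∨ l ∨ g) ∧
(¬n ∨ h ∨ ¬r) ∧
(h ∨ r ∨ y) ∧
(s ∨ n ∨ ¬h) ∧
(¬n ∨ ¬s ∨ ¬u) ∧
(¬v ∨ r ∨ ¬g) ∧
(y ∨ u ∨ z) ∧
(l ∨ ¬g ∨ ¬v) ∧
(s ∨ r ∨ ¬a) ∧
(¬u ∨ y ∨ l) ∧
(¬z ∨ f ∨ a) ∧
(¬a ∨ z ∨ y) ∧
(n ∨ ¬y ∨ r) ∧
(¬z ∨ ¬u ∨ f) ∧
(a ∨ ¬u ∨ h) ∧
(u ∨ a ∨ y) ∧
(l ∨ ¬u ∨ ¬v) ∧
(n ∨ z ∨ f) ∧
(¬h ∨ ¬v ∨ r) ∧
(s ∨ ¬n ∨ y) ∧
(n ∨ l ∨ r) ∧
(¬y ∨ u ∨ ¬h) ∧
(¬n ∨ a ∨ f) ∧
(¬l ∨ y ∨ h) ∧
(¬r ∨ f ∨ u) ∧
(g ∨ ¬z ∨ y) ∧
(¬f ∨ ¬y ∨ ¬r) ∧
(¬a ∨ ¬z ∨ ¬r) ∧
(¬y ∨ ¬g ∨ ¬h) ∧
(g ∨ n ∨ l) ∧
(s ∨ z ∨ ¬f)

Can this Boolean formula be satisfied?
Yes

Yes, the formula is satisfiable.

One satisfying assignment is: a=False, y=True, h=False, z=True, l=False, g=False, v=False, s=False, f=True, r=False, n=True, u=False

Verification: With this assignment, all 36 clauses evaluate to true.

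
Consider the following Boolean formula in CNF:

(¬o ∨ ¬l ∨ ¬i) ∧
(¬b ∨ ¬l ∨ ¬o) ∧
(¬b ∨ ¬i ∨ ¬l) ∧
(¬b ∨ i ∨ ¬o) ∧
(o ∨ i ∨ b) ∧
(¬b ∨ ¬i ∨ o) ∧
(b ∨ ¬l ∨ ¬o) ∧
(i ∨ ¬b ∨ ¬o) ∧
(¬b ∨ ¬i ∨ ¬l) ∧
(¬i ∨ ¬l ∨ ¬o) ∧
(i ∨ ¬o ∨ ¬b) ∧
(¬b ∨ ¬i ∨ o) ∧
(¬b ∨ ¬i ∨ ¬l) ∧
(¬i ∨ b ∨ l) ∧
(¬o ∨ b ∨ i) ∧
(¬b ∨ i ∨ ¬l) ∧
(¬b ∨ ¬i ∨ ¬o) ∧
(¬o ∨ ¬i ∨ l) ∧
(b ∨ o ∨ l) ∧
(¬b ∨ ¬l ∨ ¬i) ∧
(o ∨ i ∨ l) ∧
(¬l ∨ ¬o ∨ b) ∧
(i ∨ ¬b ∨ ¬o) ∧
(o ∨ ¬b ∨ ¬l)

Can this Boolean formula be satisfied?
Yes

Yes, the formula is satisfiable.

One satisfying assignment is: i=True, b=False, o=False, l=True

Verification: With this assignment, all 24 clauses evaluate to true.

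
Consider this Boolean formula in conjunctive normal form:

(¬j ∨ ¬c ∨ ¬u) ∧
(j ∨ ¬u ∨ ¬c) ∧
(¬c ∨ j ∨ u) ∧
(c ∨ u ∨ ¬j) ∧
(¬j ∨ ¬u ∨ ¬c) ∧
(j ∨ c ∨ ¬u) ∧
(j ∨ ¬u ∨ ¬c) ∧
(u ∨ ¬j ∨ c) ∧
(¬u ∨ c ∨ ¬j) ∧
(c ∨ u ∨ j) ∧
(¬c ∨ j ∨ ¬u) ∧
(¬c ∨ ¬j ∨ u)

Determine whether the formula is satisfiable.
No

No, the formula is not satisfiable.

No assignment of truth values to the variables can make all 12 clauses true simultaneously.

The formula is UNSAT (unsatisfiable).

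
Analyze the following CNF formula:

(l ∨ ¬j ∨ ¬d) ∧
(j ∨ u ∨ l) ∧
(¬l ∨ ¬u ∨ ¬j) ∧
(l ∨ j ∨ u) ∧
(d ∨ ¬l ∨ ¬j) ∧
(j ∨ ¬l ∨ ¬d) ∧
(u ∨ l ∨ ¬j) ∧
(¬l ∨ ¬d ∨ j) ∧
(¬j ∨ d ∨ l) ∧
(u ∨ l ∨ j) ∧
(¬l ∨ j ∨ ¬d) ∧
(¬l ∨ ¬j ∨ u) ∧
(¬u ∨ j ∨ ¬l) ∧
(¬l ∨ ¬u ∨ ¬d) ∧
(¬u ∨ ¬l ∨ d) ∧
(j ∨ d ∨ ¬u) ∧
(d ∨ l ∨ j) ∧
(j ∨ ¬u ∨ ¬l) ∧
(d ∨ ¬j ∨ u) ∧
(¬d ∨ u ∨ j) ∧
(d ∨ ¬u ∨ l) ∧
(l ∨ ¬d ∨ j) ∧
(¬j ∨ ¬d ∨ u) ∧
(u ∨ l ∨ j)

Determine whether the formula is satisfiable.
Yes

Yes, the formula is satisfiable.

One satisfying assignment is: l=True, d=False, j=False, u=False

Verification: With this assignment, all 24 clauses evaluate to true.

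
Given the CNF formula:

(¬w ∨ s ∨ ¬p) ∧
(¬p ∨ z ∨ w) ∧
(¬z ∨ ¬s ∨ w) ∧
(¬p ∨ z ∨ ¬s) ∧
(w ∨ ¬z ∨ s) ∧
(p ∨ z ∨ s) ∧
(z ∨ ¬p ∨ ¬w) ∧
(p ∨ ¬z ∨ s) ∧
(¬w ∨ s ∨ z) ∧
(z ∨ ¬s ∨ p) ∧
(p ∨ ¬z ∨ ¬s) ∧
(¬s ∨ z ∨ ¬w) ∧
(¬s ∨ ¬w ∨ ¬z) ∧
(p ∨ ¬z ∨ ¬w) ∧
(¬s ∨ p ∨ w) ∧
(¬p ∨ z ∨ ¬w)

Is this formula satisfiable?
No

No, the formula is not satisfiable.

No assignment of truth values to the variables can make all 16 clauses true simultaneously.

The formula is UNSAT (unsatisfiable).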